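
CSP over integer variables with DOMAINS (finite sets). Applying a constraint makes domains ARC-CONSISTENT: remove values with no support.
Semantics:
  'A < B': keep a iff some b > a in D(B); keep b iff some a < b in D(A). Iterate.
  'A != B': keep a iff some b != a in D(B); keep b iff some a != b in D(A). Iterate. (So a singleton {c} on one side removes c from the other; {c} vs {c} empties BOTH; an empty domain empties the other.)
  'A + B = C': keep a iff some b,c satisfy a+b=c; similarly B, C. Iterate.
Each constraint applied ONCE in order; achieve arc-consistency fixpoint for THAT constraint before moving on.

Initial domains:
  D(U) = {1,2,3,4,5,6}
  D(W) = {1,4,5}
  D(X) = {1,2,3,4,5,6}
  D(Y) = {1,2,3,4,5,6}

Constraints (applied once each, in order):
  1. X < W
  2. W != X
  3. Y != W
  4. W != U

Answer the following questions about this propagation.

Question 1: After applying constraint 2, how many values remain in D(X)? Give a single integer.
Constraint 1 (X < W) on D(X)={1,2,3,4,5,6} D(W)={1,4,5}: X {1,2,3,4,5,6}->{1,2,3,4}; W {1,4,5}->{4,5}
Constraint 2 (W != X) on D(W)={4,5} D(X)={1,2,3,4}: no change
So after constraint 2: D(X)={1,2,3,4}, size = 4

Answer: 4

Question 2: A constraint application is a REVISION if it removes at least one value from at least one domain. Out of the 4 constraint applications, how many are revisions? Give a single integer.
Constraint 1 (X < W) on D(X)={1,2,3,4,5,6} D(W)={1,4,5}: X {1,2,3,4,5,6}->{1,2,3,4}; W {1,4,5}->{4,5} => REVISION
Constraint 2 (W != X) on D(W)={4,5} D(X)={1,2,3,4}: no change => not a revision
Constraint 3 (Y != W) on D(Y)={1,2,3,4,5,6} D(W)={4,5}: no change => not a revision
Constraint 4 (W != U) on D(W)={4,5} D(U)={1,2,3,4,5,6}: no change => not a revision
Total revisions = 1

Answer: 1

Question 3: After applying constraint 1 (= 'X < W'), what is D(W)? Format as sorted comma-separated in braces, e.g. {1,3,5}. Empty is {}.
Answer: {4,5}

Derivation:
Constraint 1 (X < W) on D(X)={1,2,3,4,5,6} D(W)={1,4,5}: X {1,2,3,4,5,6}->{1,2,3,4}; W {1,4,5}->{4,5}
So after constraint 1: D(W) = {4,5}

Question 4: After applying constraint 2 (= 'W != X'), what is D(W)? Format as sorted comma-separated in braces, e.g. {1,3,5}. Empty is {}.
Answer: {4,5}

Derivation:
Constraint 1 (X < W) on D(X)={1,2,3,4,5,6} D(W)={1,4,5}: X {1,2,3,4,5,6}->{1,2,3,4}; W {1,4,5}->{4,5}
Constraint 2 (W != X) on D(W)={4,5} D(X)={1,2,3,4}: no change
So after constraint 2: D(W) = {4,5}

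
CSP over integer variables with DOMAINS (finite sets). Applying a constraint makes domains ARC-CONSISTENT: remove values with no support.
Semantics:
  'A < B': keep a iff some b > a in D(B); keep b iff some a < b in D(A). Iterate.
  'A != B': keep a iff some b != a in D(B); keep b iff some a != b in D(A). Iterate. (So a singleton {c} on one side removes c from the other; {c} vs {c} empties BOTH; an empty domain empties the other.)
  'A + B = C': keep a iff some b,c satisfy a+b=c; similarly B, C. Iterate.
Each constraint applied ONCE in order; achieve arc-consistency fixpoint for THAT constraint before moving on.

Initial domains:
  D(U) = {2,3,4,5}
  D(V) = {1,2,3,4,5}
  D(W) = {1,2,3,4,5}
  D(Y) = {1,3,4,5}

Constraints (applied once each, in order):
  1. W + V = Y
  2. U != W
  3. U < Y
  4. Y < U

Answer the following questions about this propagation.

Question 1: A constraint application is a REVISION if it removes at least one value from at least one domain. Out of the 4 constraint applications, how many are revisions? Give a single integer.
Answer: 3

Derivation:
Constraint 1 (W + V = Y) on D(W)={1,2,3,4,5} D(V)={1,2,3,4,5} D(Y)={1,3,4,5}: W {1,2,3,4,5}->{1,2,3,4}; V {1,2,3,4,5}->{1,2,3,4}; Y {1,3,4,5}->{3,4,5} => REVISION
Constraint 2 (U != W) on D(U)={2,3,4,5} D(W)={1,2,3,4}: no change => not a revision
Constraint 3 (U < Y) on D(U)={2,3,4,5} D(Y)={3,4,5}: U {2,3,4,5}->{2,3,4} => REVISION
Constraint 4 (Y < U) on D(Y)={3,4,5} D(U)={2,3,4}: Y {3,4,5}->{3}; U {2,3,4}->{4} => REVISION
Total revisions = 3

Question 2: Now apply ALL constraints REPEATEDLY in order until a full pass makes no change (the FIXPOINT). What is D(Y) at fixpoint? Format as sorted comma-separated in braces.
pass 0 (initial): D(Y)={1,3,4,5}
pass 1: U {2,3,4,5}->{4}; V {1,2,3,4,5}->{1,2,3,4}; W {1,2,3,4,5}->{1,2,3,4}; Y {1,3,4,5}->{3}
pass 2: U {4}->{}; V {1,2,3,4}->{1,2}; W {1,2,3,4}->{1,2}; Y {3}->{}
pass 3: V {1,2}->{}; W {1,2}->{}
pass 4: no change
Fixpoint after 4 passes: D(Y) = {}

Answer: {}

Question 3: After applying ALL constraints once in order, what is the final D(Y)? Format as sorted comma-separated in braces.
Answer: {3}

Derivation:
Constraint 1 (W + V = Y) on D(W)={1,2,3,4,5} D(V)={1,2,3,4,5} D(Y)={1,3,4,5}: W {1,2,3,4,5}->{1,2,3,4}; V {1,2,3,4,5}->{1,2,3,4}; Y {1,3,4,5}->{3,4,5}
Constraint 2 (U != W) on D(U)={2,3,4,5} D(W)={1,2,3,4}: no change
Constraint 3 (U < Y) on D(U)={2,3,4,5} D(Y)={3,4,5}: U {2,3,4,5}->{2,3,4}
Constraint 4 (Y < U) on D(Y)={3,4,5} D(U)={2,3,4}: Y {3,4,5}->{3}; U {2,3,4}->{4}
So after all 4 constraints: D(Y) = {3}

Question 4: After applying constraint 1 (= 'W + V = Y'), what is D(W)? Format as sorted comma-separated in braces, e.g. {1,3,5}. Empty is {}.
Constraint 1 (W + V = Y) on D(W)={1,2,3,4,5} D(V)={1,2,3,4,5} D(Y)={1,3,4,5}: W {1,2,3,4,5}->{1,2,3,4}; V {1,2,3,4,5}->{1,2,3,4}; Y {1,3,4,5}->{3,4,5}
So after constraint 1: D(W) = {1,2,3,4}

Answer: {1,2,3,4}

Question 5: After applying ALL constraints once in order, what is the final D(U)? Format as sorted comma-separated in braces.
Constraint 1 (W + V = Y) on D(W)={1,2,3,4,5} D(V)={1,2,3,4,5} D(Y)={1,3,4,5}: W {1,2,3,4,5}->{1,2,3,4}; V {1,2,3,4,5}->{1,2,3,4}; Y {1,3,4,5}->{3,4,5}
Constraint 2 (U != W) on D(U)={2,3,4,5} D(W)={1,2,3,4}: no change
Constraint 3 (U < Y) on D(U)={2,3,4,5} D(Y)={3,4,5}: U {2,3,4,5}->{2,3,4}
Constraint 4 (Y < U) on D(Y)={3,4,5} D(U)={2,3,4}: Y {3,4,5}->{3}; U {2,3,4}->{4}
So after all 4 constraints: D(U) = {4}

Answer: {4}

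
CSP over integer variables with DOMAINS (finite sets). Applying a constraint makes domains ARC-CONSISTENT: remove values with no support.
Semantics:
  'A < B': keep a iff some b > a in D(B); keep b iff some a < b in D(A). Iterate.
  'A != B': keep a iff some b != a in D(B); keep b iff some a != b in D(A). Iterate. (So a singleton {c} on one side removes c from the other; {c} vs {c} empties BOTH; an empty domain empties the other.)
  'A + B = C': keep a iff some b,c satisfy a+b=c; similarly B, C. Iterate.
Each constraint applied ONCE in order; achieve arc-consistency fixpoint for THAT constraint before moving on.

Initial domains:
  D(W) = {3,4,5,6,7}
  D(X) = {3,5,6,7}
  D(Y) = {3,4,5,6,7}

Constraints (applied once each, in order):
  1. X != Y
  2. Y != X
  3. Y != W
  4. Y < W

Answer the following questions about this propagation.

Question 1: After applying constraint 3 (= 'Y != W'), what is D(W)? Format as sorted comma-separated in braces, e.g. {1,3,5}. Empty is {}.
Answer: {3,4,5,6,7}

Derivation:
Constraint 1 (X != Y) on D(X)={3,5,6,7} D(Y)={3,4,5,6,7}: no change
Constraint 2 (Y != X) on D(Y)={3,4,5,6,7} D(X)={3,5,6,7}: no change
Constraint 3 (Y != W) on D(Y)={3,4,5,6,7} D(W)={3,4,5,6,7}: no change
So after constraint 3: D(W) = {3,4,5,6,7}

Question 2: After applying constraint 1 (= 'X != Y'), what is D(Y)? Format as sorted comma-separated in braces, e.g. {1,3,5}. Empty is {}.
Answer: {3,4,5,6,7}

Derivation:
Constraint 1 (X != Y) on D(X)={3,5,6,7} D(Y)={3,4,5,6,7}: no change
So after constraint 1: D(Y) = {3,4,5,6,7}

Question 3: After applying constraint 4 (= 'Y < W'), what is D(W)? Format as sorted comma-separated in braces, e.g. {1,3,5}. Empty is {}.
Answer: {4,5,6,7}

Derivation:
Constraint 1 (X != Y) on D(X)={3,5,6,7} D(Y)={3,4,5,6,7}: no change
Constraint 2 (Y != X) on D(Y)={3,4,5,6,7} D(X)={3,5,6,7}: no change
Constraint 3 (Y != W) on D(Y)={3,4,5,6,7} D(W)={3,4,5,6,7}: no change
Constraint 4 (Y < W) on D(Y)={3,4,5,6,7} D(W)={3,4,5,6,7}: Y {3,4,5,6,7}->{3,4,5,6}; W {3,4,5,6,7}->{4,5,6,7}
So after constraint 4: D(W) = {4,5,6,7}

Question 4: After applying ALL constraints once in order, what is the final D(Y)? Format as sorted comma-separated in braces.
Constraint 1 (X != Y) on D(X)={3,5,6,7} D(Y)={3,4,5,6,7}: no change
Constraint 2 (Y != X) on D(Y)={3,4,5,6,7} D(X)={3,5,6,7}: no change
Constraint 3 (Y != W) on D(Y)={3,4,5,6,7} D(W)={3,4,5,6,7}: no change
Constraint 4 (Y < W) on D(Y)={3,4,5,6,7} D(W)={3,4,5,6,7}: Y {3,4,5,6,7}->{3,4,5,6}; W {3,4,5,6,7}->{4,5,6,7}
So after all 4 constraints: D(Y) = {3,4,5,6}

Answer: {3,4,5,6}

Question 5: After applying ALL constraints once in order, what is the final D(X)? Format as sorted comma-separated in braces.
Constraint 1 (X != Y) on D(X)={3,5,6,7} D(Y)={3,4,5,6,7}: no change
Constraint 2 (Y != X) on D(Y)={3,4,5,6,7} D(X)={3,5,6,7}: no change
Constraint 3 (Y != W) on D(Y)={3,4,5,6,7} D(W)={3,4,5,6,7}: no change
Constraint 4 (Y < W) on D(Y)={3,4,5,6,7} D(W)={3,4,5,6,7}: Y {3,4,5,6,7}->{3,4,5,6}; W {3,4,5,6,7}->{4,5,6,7}
So after all 4 constraints: D(X) = {3,5,6,7}

Answer: {3,5,6,7}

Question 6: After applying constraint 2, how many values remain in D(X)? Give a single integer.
Answer: 4

Derivation:
Constraint 1 (X != Y) on D(X)={3,5,6,7} D(Y)={3,4,5,6,7}: no change
Constraint 2 (Y != X) on D(Y)={3,4,5,6,7} D(X)={3,5,6,7}: no change
So after constraint 2: D(X)={3,5,6,7}, size = 4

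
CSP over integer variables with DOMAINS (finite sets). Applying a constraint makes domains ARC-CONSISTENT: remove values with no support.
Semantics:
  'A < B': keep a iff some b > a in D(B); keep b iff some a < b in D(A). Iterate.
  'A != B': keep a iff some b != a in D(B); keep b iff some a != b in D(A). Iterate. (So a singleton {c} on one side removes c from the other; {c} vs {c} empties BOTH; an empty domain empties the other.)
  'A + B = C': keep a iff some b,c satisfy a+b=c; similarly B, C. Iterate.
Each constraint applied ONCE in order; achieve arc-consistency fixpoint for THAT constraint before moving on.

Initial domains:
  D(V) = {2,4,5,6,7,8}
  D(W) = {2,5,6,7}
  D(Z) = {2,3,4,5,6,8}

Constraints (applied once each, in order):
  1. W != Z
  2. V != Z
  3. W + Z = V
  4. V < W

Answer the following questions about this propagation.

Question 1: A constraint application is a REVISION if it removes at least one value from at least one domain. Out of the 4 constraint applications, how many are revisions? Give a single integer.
Constraint 1 (W != Z) on D(W)={2,5,6,7} D(Z)={2,3,4,5,6,8}: no change => not a revision
Constraint 2 (V != Z) on D(V)={2,4,5,6,7,8} D(Z)={2,3,4,5,6,8}: no change => not a revision
Constraint 3 (W + Z = V) on D(W)={2,5,6,7} D(Z)={2,3,4,5,6,8} D(V)={2,4,5,6,7,8}: W {2,5,6,7}->{2,5,6}; Z {2,3,4,5,6,8}->{2,3,4,5,6}; V {2,4,5,6,7,8}->{4,5,6,7,8} => REVISION
Constraint 4 (V < W) on D(V)={4,5,6,7,8} D(W)={2,5,6}: V {4,5,6,7,8}->{4,5}; W {2,5,6}->{5,6} => REVISION
Total revisions = 2

Answer: 2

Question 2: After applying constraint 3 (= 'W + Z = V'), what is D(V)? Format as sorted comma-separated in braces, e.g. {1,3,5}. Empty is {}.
Answer: {4,5,6,7,8}

Derivation:
Constraint 1 (W != Z) on D(W)={2,5,6,7} D(Z)={2,3,4,5,6,8}: no change
Constraint 2 (V != Z) on D(V)={2,4,5,6,7,8} D(Z)={2,3,4,5,6,8}: no change
Constraint 3 (W + Z = V) on D(W)={2,5,6,7} D(Z)={2,3,4,5,6,8} D(V)={2,4,5,6,7,8}: W {2,5,6,7}->{2,5,6}; Z {2,3,4,5,6,8}->{2,3,4,5,6}; V {2,4,5,6,7,8}->{4,5,6,7,8}
So after constraint 3: D(V) = {4,5,6,7,8}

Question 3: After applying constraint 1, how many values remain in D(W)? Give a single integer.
Answer: 4

Derivation:
Constraint 1 (W != Z) on D(W)={2,5,6,7} D(Z)={2,3,4,5,6,8}: no change
So after constraint 1: D(W)={2,5,6,7}, size = 4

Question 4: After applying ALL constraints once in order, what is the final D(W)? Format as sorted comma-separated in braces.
Answer: {5,6}

Derivation:
Constraint 1 (W != Z) on D(W)={2,5,6,7} D(Z)={2,3,4,5,6,8}: no change
Constraint 2 (V != Z) on D(V)={2,4,5,6,7,8} D(Z)={2,3,4,5,6,8}: no change
Constraint 3 (W + Z = V) on D(W)={2,5,6,7} D(Z)={2,3,4,5,6,8} D(V)={2,4,5,6,7,8}: W {2,5,6,7}->{2,5,6}; Z {2,3,4,5,6,8}->{2,3,4,5,6}; V {2,4,5,6,7,8}->{4,5,6,7,8}
Constraint 4 (V < W) on D(V)={4,5,6,7,8} D(W)={2,5,6}: V {4,5,6,7,8}->{4,5}; W {2,5,6}->{5,6}
So after all 4 constraints: D(W) = {5,6}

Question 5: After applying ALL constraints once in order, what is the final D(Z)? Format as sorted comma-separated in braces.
Constraint 1 (W != Z) on D(W)={2,5,6,7} D(Z)={2,3,4,5,6,8}: no change
Constraint 2 (V != Z) on D(V)={2,4,5,6,7,8} D(Z)={2,3,4,5,6,8}: no change
Constraint 3 (W + Z = V) on D(W)={2,5,6,7} D(Z)={2,3,4,5,6,8} D(V)={2,4,5,6,7,8}: W {2,5,6,7}->{2,5,6}; Z {2,3,4,5,6,8}->{2,3,4,5,6}; V {2,4,5,6,7,8}->{4,5,6,7,8}
Constraint 4 (V < W) on D(V)={4,5,6,7,8} D(W)={2,5,6}: V {4,5,6,7,8}->{4,5}; W {2,5,6}->{5,6}
So after all 4 constraints: D(Z) = {2,3,4,5,6}

Answer: {2,3,4,5,6}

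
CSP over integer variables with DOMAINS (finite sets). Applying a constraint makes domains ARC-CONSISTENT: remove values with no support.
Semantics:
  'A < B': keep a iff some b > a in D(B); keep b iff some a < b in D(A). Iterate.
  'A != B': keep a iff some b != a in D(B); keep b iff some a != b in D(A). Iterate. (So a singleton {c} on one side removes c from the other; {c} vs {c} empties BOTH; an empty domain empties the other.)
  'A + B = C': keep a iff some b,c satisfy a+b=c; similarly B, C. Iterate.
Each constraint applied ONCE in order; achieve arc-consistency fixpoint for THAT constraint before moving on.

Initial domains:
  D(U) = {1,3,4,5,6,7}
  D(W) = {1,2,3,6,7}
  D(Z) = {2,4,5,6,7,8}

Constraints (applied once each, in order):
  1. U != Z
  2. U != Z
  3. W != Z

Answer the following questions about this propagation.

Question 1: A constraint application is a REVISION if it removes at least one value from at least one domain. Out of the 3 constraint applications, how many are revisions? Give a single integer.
Answer: 0

Derivation:
Constraint 1 (U != Z) on D(U)={1,3,4,5,6,7} D(Z)={2,4,5,6,7,8}: no change => not a revision
Constraint 2 (U != Z) on D(U)={1,3,4,5,6,7} D(Z)={2,4,5,6,7,8}: no change => not a revision
Constraint 3 (W != Z) on D(W)={1,2,3,6,7} D(Z)={2,4,5,6,7,8}: no change => not a revision
Total revisions = 0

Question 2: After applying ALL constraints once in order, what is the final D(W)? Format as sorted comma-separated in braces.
Answer: {1,2,3,6,7}

Derivation:
Constraint 1 (U != Z) on D(U)={1,3,4,5,6,7} D(Z)={2,4,5,6,7,8}: no change
Constraint 2 (U != Z) on D(U)={1,3,4,5,6,7} D(Z)={2,4,5,6,7,8}: no change
Constraint 3 (W != Z) on D(W)={1,2,3,6,7} D(Z)={2,4,5,6,7,8}: no change
So after all 3 constraints: D(W) = {1,2,3,6,7}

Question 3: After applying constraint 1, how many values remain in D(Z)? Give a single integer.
Answer: 6

Derivation:
Constraint 1 (U != Z) on D(U)={1,3,4,5,6,7} D(Z)={2,4,5,6,7,8}: no change
So after constraint 1: D(Z)={2,4,5,6,7,8}, size = 6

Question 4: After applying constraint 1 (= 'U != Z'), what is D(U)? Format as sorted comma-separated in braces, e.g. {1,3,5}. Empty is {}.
Answer: {1,3,4,5,6,7}

Derivation:
Constraint 1 (U != Z) on D(U)={1,3,4,5,6,7} D(Z)={2,4,5,6,7,8}: no change
So after constraint 1: D(U) = {1,3,4,5,6,7}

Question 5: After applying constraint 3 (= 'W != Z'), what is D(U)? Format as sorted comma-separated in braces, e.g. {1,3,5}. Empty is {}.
Answer: {1,3,4,5,6,7}

Derivation:
Constraint 1 (U != Z) on D(U)={1,3,4,5,6,7} D(Z)={2,4,5,6,7,8}: no change
Constraint 2 (U != Z) on D(U)={1,3,4,5,6,7} D(Z)={2,4,5,6,7,8}: no change
Constraint 3 (W != Z) on D(W)={1,2,3,6,7} D(Z)={2,4,5,6,7,8}: no change
So after constraint 3: D(U) = {1,3,4,5,6,7}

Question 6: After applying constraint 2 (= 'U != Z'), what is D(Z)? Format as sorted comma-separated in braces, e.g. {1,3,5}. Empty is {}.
Answer: {2,4,5,6,7,8}

Derivation:
Constraint 1 (U != Z) on D(U)={1,3,4,5,6,7} D(Z)={2,4,5,6,7,8}: no change
Constraint 2 (U != Z) on D(U)={1,3,4,5,6,7} D(Z)={2,4,5,6,7,8}: no change
So after constraint 2: D(Z) = {2,4,5,6,7,8}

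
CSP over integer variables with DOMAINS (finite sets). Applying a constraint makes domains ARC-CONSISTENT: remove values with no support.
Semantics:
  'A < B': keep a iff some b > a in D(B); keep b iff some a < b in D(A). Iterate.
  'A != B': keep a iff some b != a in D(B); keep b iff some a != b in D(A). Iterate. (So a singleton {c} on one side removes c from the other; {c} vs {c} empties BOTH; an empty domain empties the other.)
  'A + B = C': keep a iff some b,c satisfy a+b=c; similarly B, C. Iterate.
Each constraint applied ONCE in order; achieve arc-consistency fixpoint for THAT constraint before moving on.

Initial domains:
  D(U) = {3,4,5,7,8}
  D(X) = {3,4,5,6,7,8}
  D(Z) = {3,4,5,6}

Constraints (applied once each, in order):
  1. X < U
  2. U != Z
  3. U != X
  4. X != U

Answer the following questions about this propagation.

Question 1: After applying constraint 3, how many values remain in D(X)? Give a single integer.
Constraint 1 (X < U) on D(X)={3,4,5,6,7,8} D(U)={3,4,5,7,8}: X {3,4,5,6,7,8}->{3,4,5,6,7}; U {3,4,5,7,8}->{4,5,7,8}
Constraint 2 (U != Z) on D(U)={4,5,7,8} D(Z)={3,4,5,6}: no change
Constraint 3 (U != X) on D(U)={4,5,7,8} D(X)={3,4,5,6,7}: no change
So after constraint 3: D(X)={3,4,5,6,7}, size = 5

Answer: 5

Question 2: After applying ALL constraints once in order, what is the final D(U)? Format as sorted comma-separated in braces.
Answer: {4,5,7,8}

Derivation:
Constraint 1 (X < U) on D(X)={3,4,5,6,7,8} D(U)={3,4,5,7,8}: X {3,4,5,6,7,8}->{3,4,5,6,7}; U {3,4,5,7,8}->{4,5,7,8}
Constraint 2 (U != Z) on D(U)={4,5,7,8} D(Z)={3,4,5,6}: no change
Constraint 3 (U != X) on D(U)={4,5,7,8} D(X)={3,4,5,6,7}: no change
Constraint 4 (X != U) on D(X)={3,4,5,6,7} D(U)={4,5,7,8}: no change
So after all 4 constraints: D(U) = {4,5,7,8}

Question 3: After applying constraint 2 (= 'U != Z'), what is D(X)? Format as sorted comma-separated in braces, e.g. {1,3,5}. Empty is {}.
Answer: {3,4,5,6,7}

Derivation:
Constraint 1 (X < U) on D(X)={3,4,5,6,7,8} D(U)={3,4,5,7,8}: X {3,4,5,6,7,8}->{3,4,5,6,7}; U {3,4,5,7,8}->{4,5,7,8}
Constraint 2 (U != Z) on D(U)={4,5,7,8} D(Z)={3,4,5,6}: no change
So after constraint 2: D(X) = {3,4,5,6,7}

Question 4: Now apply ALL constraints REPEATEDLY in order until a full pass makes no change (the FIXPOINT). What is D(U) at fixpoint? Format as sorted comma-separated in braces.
Answer: {4,5,7,8}

Derivation:
pass 0 (initial): D(U)={3,4,5,7,8}
pass 1: U {3,4,5,7,8}->{4,5,7,8}; X {3,4,5,6,7,8}->{3,4,5,6,7}
pass 2: no change
Fixpoint after 2 passes: D(U) = {4,5,7,8}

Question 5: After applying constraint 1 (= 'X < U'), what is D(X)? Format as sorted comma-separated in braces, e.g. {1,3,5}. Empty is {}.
Answer: {3,4,5,6,7}

Derivation:
Constraint 1 (X < U) on D(X)={3,4,5,6,7,8} D(U)={3,4,5,7,8}: X {3,4,5,6,7,8}->{3,4,5,6,7}; U {3,4,5,7,8}->{4,5,7,8}
So after constraint 1: D(X) = {3,4,5,6,7}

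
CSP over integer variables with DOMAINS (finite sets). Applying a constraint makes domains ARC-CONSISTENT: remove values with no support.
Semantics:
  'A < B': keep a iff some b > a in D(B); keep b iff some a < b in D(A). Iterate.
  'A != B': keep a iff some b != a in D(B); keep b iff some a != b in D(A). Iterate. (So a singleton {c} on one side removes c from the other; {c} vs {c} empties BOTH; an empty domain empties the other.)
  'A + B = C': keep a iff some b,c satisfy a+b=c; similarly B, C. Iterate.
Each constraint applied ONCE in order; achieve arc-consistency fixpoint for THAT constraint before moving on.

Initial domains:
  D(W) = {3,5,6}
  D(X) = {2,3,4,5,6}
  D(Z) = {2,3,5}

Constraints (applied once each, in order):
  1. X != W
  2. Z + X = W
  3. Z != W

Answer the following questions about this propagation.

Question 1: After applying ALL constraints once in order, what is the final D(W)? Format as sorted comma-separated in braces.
Answer: {5,6}

Derivation:
Constraint 1 (X != W) on D(X)={2,3,4,5,6} D(W)={3,5,6}: no change
Constraint 2 (Z + X = W) on D(Z)={2,3,5} D(X)={2,3,4,5,6} D(W)={3,5,6}: Z {2,3,5}->{2,3}; X {2,3,4,5,6}->{2,3,4}; W {3,5,6}->{5,6}
Constraint 3 (Z != W) on D(Z)={2,3} D(W)={5,6}: no change
So after all 3 constraints: D(W) = {5,6}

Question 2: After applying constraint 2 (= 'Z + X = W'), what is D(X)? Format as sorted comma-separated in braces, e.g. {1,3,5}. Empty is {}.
Constraint 1 (X != W) on D(X)={2,3,4,5,6} D(W)={3,5,6}: no change
Constraint 2 (Z + X = W) on D(Z)={2,3,5} D(X)={2,3,4,5,6} D(W)={3,5,6}: Z {2,3,5}->{2,3}; X {2,3,4,5,6}->{2,3,4}; W {3,5,6}->{5,6}
So after constraint 2: D(X) = {2,3,4}

Answer: {2,3,4}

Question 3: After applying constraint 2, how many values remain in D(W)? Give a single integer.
Constraint 1 (X != W) on D(X)={2,3,4,5,6} D(W)={3,5,6}: no change
Constraint 2 (Z + X = W) on D(Z)={2,3,5} D(X)={2,3,4,5,6} D(W)={3,5,6}: Z {2,3,5}->{2,3}; X {2,3,4,5,6}->{2,3,4}; W {3,5,6}->{5,6}
So after constraint 2: D(W)={5,6}, size = 2

Answer: 2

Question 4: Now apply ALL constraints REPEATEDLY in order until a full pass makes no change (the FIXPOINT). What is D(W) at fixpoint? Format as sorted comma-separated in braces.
pass 0 (initial): D(W)={3,5,6}
pass 1: W {3,5,6}->{5,6}; X {2,3,4,5,6}->{2,3,4}; Z {2,3,5}->{2,3}
pass 2: no change
Fixpoint after 2 passes: D(W) = {5,6}

Answer: {5,6}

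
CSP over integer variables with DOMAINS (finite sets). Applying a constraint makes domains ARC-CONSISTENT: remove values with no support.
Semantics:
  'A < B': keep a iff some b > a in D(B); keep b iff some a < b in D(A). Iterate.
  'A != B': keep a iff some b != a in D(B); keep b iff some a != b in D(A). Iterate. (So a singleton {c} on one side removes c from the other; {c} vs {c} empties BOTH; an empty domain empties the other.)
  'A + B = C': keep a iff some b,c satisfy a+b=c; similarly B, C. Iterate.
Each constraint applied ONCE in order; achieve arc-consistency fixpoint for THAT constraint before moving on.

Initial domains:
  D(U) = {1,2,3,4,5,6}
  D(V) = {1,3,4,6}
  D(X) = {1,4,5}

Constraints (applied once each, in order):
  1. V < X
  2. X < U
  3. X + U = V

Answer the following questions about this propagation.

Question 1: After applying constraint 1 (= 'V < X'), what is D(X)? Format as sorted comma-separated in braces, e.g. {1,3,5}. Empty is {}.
Answer: {4,5}

Derivation:
Constraint 1 (V < X) on D(V)={1,3,4,6} D(X)={1,4,5}: V {1,3,4,6}->{1,3,4}; X {1,4,5}->{4,5}
So after constraint 1: D(X) = {4,5}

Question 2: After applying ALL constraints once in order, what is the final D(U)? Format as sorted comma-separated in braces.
Constraint 1 (V < X) on D(V)={1,3,4,6} D(X)={1,4,5}: V {1,3,4,6}->{1,3,4}; X {1,4,5}->{4,5}
Constraint 2 (X < U) on D(X)={4,5} D(U)={1,2,3,4,5,6}: U {1,2,3,4,5,6}->{5,6}
Constraint 3 (X + U = V) on D(X)={4,5} D(U)={5,6} D(V)={1,3,4}: X {4,5}->{}; U {5,6}->{}; V {1,3,4}->{}
So after all 3 constraints: D(U) = {}

Answer: {}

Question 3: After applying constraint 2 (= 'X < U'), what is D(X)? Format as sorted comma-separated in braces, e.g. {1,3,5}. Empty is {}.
Constraint 1 (V < X) on D(V)={1,3,4,6} D(X)={1,4,5}: V {1,3,4,6}->{1,3,4}; X {1,4,5}->{4,5}
Constraint 2 (X < U) on D(X)={4,5} D(U)={1,2,3,4,5,6}: U {1,2,3,4,5,6}->{5,6}
So after constraint 2: D(X) = {4,5}

Answer: {4,5}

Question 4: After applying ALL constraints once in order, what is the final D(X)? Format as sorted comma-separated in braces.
Answer: {}

Derivation:
Constraint 1 (V < X) on D(V)={1,3,4,6} D(X)={1,4,5}: V {1,3,4,6}->{1,3,4}; X {1,4,5}->{4,5}
Constraint 2 (X < U) on D(X)={4,5} D(U)={1,2,3,4,5,6}: U {1,2,3,4,5,6}->{5,6}
Constraint 3 (X + U = V) on D(X)={4,5} D(U)={5,6} D(V)={1,3,4}: X {4,5}->{}; U {5,6}->{}; V {1,3,4}->{}
So after all 3 constraints: D(X) = {}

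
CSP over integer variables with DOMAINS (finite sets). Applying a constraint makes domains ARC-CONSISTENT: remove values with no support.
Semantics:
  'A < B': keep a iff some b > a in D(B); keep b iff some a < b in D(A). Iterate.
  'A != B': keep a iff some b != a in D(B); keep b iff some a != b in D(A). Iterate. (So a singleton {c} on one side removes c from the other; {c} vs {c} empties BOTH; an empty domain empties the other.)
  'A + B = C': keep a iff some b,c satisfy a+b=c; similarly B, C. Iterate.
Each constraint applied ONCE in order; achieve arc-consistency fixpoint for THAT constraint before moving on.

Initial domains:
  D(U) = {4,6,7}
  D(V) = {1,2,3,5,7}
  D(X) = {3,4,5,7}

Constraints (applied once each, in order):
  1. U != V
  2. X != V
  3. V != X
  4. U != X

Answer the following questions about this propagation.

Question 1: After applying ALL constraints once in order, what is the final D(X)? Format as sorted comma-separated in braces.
Answer: {3,4,5,7}

Derivation:
Constraint 1 (U != V) on D(U)={4,6,7} D(V)={1,2,3,5,7}: no change
Constraint 2 (X != V) on D(X)={3,4,5,7} D(V)={1,2,3,5,7}: no change
Constraint 3 (V != X) on D(V)={1,2,3,5,7} D(X)={3,4,5,7}: no change
Constraint 4 (U != X) on D(U)={4,6,7} D(X)={3,4,5,7}: no change
So after all 4 constraints: D(X) = {3,4,5,7}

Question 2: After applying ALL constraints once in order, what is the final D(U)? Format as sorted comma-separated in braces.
Constraint 1 (U != V) on D(U)={4,6,7} D(V)={1,2,3,5,7}: no change
Constraint 2 (X != V) on D(X)={3,4,5,7} D(V)={1,2,3,5,7}: no change
Constraint 3 (V != X) on D(V)={1,2,3,5,7} D(X)={3,4,5,7}: no change
Constraint 4 (U != X) on D(U)={4,6,7} D(X)={3,4,5,7}: no change
So after all 4 constraints: D(U) = {4,6,7}

Answer: {4,6,7}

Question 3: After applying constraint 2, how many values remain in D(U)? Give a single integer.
Answer: 3

Derivation:
Constraint 1 (U != V) on D(U)={4,6,7} D(V)={1,2,3,5,7}: no change
Constraint 2 (X != V) on D(X)={3,4,5,7} D(V)={1,2,3,5,7}: no change
So after constraint 2: D(U)={4,6,7}, size = 3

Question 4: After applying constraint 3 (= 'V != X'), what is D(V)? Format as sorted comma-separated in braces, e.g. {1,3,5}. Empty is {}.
Constraint 1 (U != V) on D(U)={4,6,7} D(V)={1,2,3,5,7}: no change
Constraint 2 (X != V) on D(X)={3,4,5,7} D(V)={1,2,3,5,7}: no change
Constraint 3 (V != X) on D(V)={1,2,3,5,7} D(X)={3,4,5,7}: no change
So after constraint 3: D(V) = {1,2,3,5,7}

Answer: {1,2,3,5,7}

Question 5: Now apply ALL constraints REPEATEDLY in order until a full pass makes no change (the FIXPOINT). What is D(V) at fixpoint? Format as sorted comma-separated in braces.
Answer: {1,2,3,5,7}

Derivation:
pass 0 (initial): D(V)={1,2,3,5,7}
pass 1: no change
Fixpoint after 1 passes: D(V) = {1,2,3,5,7}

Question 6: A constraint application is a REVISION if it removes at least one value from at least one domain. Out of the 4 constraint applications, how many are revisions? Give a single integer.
Answer: 0

Derivation:
Constraint 1 (U != V) on D(U)={4,6,7} D(V)={1,2,3,5,7}: no change => not a revision
Constraint 2 (X != V) on D(X)={3,4,5,7} D(V)={1,2,3,5,7}: no change => not a revision
Constraint 3 (V != X) on D(V)={1,2,3,5,7} D(X)={3,4,5,7}: no change => not a revision
Constraint 4 (U != X) on D(U)={4,6,7} D(X)={3,4,5,7}: no change => not a revision
Total revisions = 0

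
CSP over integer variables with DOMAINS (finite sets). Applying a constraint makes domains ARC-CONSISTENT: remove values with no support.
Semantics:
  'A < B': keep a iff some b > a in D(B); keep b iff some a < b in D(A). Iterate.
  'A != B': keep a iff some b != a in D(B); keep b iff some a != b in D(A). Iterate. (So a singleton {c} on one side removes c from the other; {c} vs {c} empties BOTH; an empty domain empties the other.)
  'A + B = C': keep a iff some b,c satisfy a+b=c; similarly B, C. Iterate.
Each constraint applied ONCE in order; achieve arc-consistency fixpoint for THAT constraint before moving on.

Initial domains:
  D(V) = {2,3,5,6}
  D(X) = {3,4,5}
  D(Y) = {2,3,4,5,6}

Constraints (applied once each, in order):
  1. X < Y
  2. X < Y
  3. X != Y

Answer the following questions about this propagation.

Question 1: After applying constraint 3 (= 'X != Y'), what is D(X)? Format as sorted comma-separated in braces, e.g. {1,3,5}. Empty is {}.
Answer: {3,4,5}

Derivation:
Constraint 1 (X < Y) on D(X)={3,4,5} D(Y)={2,3,4,5,6}: Y {2,3,4,5,6}->{4,5,6}
Constraint 2 (X < Y) on D(X)={3,4,5} D(Y)={4,5,6}: no change
Constraint 3 (X != Y) on D(X)={3,4,5} D(Y)={4,5,6}: no change
So after constraint 3: D(X) = {3,4,5}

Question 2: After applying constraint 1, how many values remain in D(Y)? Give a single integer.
Answer: 3

Derivation:
Constraint 1 (X < Y) on D(X)={3,4,5} D(Y)={2,3,4,5,6}: Y {2,3,4,5,6}->{4,5,6}
So after constraint 1: D(Y)={4,5,6}, size = 3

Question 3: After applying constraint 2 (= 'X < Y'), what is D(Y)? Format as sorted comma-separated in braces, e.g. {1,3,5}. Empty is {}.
Answer: {4,5,6}

Derivation:
Constraint 1 (X < Y) on D(X)={3,4,5} D(Y)={2,3,4,5,6}: Y {2,3,4,5,6}->{4,5,6}
Constraint 2 (X < Y) on D(X)={3,4,5} D(Y)={4,5,6}: no change
So after constraint 2: D(Y) = {4,5,6}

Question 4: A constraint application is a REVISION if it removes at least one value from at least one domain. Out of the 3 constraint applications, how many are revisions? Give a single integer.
Answer: 1

Derivation:
Constraint 1 (X < Y) on D(X)={3,4,5} D(Y)={2,3,4,5,6}: Y {2,3,4,5,6}->{4,5,6} => REVISION
Constraint 2 (X < Y) on D(X)={3,4,5} D(Y)={4,5,6}: no change => not a revision
Constraint 3 (X != Y) on D(X)={3,4,5} D(Y)={4,5,6}: no change => not a revision
Total revisions = 1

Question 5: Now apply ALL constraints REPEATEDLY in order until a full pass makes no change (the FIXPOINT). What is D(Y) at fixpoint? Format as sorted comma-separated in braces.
pass 0 (initial): D(Y)={2,3,4,5,6}
pass 1: Y {2,3,4,5,6}->{4,5,6}
pass 2: no change
Fixpoint after 2 passes: D(Y) = {4,5,6}

Answer: {4,5,6}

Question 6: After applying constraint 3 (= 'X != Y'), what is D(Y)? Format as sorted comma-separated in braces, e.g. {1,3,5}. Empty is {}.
Constraint 1 (X < Y) on D(X)={3,4,5} D(Y)={2,3,4,5,6}: Y {2,3,4,5,6}->{4,5,6}
Constraint 2 (X < Y) on D(X)={3,4,5} D(Y)={4,5,6}: no change
Constraint 3 (X != Y) on D(X)={3,4,5} D(Y)={4,5,6}: no change
So after constraint 3: D(Y) = {4,5,6}

Answer: {4,5,6}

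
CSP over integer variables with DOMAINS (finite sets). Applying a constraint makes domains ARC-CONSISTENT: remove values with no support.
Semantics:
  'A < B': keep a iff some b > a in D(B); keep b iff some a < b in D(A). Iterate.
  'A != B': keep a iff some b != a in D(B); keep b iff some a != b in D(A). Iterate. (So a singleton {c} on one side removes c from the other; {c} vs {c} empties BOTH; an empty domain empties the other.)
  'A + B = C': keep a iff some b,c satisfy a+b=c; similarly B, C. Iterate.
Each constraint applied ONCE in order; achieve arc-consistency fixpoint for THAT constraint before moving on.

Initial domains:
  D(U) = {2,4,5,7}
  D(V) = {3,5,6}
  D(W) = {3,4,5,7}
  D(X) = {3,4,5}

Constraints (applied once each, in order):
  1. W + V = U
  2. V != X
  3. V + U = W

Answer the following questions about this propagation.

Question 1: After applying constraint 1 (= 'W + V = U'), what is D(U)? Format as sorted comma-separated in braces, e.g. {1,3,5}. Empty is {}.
Answer: {7}

Derivation:
Constraint 1 (W + V = U) on D(W)={3,4,5,7} D(V)={3,5,6} D(U)={2,4,5,7}: W {3,4,5,7}->{4}; V {3,5,6}->{3}; U {2,4,5,7}->{7}
So after constraint 1: D(U) = {7}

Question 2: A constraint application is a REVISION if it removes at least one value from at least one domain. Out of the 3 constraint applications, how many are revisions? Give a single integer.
Answer: 3

Derivation:
Constraint 1 (W + V = U) on D(W)={3,4,5,7} D(V)={3,5,6} D(U)={2,4,5,7}: W {3,4,5,7}->{4}; V {3,5,6}->{3}; U {2,4,5,7}->{7} => REVISION
Constraint 2 (V != X) on D(V)={3} D(X)={3,4,5}: X {3,4,5}->{4,5} => REVISION
Constraint 3 (V + U = W) on D(V)={3} D(U)={7} D(W)={4}: V {3}->{}; U {7}->{}; W {4}->{} => REVISION
Total revisions = 3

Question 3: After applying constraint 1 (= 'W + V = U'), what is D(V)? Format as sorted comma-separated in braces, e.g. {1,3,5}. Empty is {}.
Answer: {3}

Derivation:
Constraint 1 (W + V = U) on D(W)={3,4,5,7} D(V)={3,5,6} D(U)={2,4,5,7}: W {3,4,5,7}->{4}; V {3,5,6}->{3}; U {2,4,5,7}->{7}
So after constraint 1: D(V) = {3}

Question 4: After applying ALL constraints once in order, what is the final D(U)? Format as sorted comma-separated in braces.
Answer: {}

Derivation:
Constraint 1 (W + V = U) on D(W)={3,4,5,7} D(V)={3,5,6} D(U)={2,4,5,7}: W {3,4,5,7}->{4}; V {3,5,6}->{3}; U {2,4,5,7}->{7}
Constraint 2 (V != X) on D(V)={3} D(X)={3,4,5}: X {3,4,5}->{4,5}
Constraint 3 (V + U = W) on D(V)={3} D(U)={7} D(W)={4}: V {3}->{}; U {7}->{}; W {4}->{}
So after all 3 constraints: D(U) = {}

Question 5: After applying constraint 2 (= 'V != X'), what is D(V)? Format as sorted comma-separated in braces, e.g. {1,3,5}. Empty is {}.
Answer: {3}

Derivation:
Constraint 1 (W + V = U) on D(W)={3,4,5,7} D(V)={3,5,6} D(U)={2,4,5,7}: W {3,4,5,7}->{4}; V {3,5,6}->{3}; U {2,4,5,7}->{7}
Constraint 2 (V != X) on D(V)={3} D(X)={3,4,5}: X {3,4,5}->{4,5}
So after constraint 2: D(V) = {3}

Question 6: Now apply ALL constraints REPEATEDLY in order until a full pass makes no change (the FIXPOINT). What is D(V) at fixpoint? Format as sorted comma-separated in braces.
Answer: {}

Derivation:
pass 0 (initial): D(V)={3,5,6}
pass 1: U {2,4,5,7}->{}; V {3,5,6}->{}; W {3,4,5,7}->{}; X {3,4,5}->{4,5}
pass 2: X {4,5}->{}
pass 3: no change
Fixpoint after 3 passes: D(V) = {}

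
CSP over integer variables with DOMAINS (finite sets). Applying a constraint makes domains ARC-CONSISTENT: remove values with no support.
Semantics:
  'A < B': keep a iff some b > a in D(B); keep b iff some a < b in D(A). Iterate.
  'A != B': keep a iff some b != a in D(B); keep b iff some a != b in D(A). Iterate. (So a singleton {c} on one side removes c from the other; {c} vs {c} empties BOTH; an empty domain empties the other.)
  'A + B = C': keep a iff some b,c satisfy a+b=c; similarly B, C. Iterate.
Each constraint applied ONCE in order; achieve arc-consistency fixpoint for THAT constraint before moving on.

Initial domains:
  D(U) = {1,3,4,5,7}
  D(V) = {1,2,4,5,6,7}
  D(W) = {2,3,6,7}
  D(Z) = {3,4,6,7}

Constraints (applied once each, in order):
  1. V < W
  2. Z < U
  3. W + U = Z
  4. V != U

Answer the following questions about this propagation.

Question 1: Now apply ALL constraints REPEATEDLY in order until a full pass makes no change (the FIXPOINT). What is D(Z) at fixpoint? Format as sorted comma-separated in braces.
pass 0 (initial): D(Z)={3,4,6,7}
pass 1: U {1,3,4,5,7}->{4}; V {1,2,4,5,6,7}->{1,2,5,6}; W {2,3,6,7}->{2}; Z {3,4,6,7}->{6}
pass 2: U {4}->{}; V {1,2,5,6}->{}; W {2}->{}; Z {6}->{}
pass 3: no change
Fixpoint after 3 passes: D(Z) = {}

Answer: {}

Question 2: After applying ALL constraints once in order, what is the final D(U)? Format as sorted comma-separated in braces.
Constraint 1 (V < W) on D(V)={1,2,4,5,6,7} D(W)={2,3,6,7}: V {1,2,4,5,6,7}->{1,2,4,5,6}
Constraint 2 (Z < U) on D(Z)={3,4,6,7} D(U)={1,3,4,5,7}: Z {3,4,6,7}->{3,4,6}; U {1,3,4,5,7}->{4,5,7}
Constraint 3 (W + U = Z) on D(W)={2,3,6,7} D(U)={4,5,7} D(Z)={3,4,6}: W {2,3,6,7}->{2}; U {4,5,7}->{4}; Z {3,4,6}->{6}
Constraint 4 (V != U) on D(V)={1,2,4,5,6} D(U)={4}: V {1,2,4,5,6}->{1,2,5,6}
So after all 4 constraints: D(U) = {4}

Answer: {4}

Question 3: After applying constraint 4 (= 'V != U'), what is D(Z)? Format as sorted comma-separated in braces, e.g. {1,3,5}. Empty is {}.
Answer: {6}

Derivation:
Constraint 1 (V < W) on D(V)={1,2,4,5,6,7} D(W)={2,3,6,7}: V {1,2,4,5,6,7}->{1,2,4,5,6}
Constraint 2 (Z < U) on D(Z)={3,4,6,7} D(U)={1,3,4,5,7}: Z {3,4,6,7}->{3,4,6}; U {1,3,4,5,7}->{4,5,7}
Constraint 3 (W + U = Z) on D(W)={2,3,6,7} D(U)={4,5,7} D(Z)={3,4,6}: W {2,3,6,7}->{2}; U {4,5,7}->{4}; Z {3,4,6}->{6}
Constraint 4 (V != U) on D(V)={1,2,4,5,6} D(U)={4}: V {1,2,4,5,6}->{1,2,5,6}
So after constraint 4: D(Z) = {6}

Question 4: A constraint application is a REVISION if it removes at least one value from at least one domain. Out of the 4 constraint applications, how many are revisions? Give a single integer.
Answer: 4

Derivation:
Constraint 1 (V < W) on D(V)={1,2,4,5,6,7} D(W)={2,3,6,7}: V {1,2,4,5,6,7}->{1,2,4,5,6} => REVISION
Constraint 2 (Z < U) on D(Z)={3,4,6,7} D(U)={1,3,4,5,7}: Z {3,4,6,7}->{3,4,6}; U {1,3,4,5,7}->{4,5,7} => REVISION
Constraint 3 (W + U = Z) on D(W)={2,3,6,7} D(U)={4,5,7} D(Z)={3,4,6}: W {2,3,6,7}->{2}; U {4,5,7}->{4}; Z {3,4,6}->{6} => REVISION
Constraint 4 (V != U) on D(V)={1,2,4,5,6} D(U)={4}: V {1,2,4,5,6}->{1,2,5,6} => REVISION
Total revisions = 4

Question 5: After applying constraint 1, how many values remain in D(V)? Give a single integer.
Answer: 5

Derivation:
Constraint 1 (V < W) on D(V)={1,2,4,5,6,7} D(W)={2,3,6,7}: V {1,2,4,5,6,7}->{1,2,4,5,6}
So after constraint 1: D(V)={1,2,4,5,6}, size = 5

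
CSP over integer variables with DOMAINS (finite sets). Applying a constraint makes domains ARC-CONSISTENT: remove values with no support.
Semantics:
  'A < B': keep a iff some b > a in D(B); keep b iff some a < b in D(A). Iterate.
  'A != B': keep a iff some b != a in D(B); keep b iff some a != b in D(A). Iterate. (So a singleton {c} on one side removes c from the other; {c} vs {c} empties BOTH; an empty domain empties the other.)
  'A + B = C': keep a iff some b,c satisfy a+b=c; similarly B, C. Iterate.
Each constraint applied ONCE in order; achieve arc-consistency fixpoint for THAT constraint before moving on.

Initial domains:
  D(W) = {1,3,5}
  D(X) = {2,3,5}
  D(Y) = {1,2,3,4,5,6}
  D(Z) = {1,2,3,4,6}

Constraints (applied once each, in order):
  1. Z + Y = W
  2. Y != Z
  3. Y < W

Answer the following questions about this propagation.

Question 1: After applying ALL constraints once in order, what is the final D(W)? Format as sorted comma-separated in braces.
Constraint 1 (Z + Y = W) on D(Z)={1,2,3,4,6} D(Y)={1,2,3,4,5,6} D(W)={1,3,5}: Z {1,2,3,4,6}->{1,2,3,4}; Y {1,2,3,4,5,6}->{1,2,3,4}; W {1,3,5}->{3,5}
Constraint 2 (Y != Z) on D(Y)={1,2,3,4} D(Z)={1,2,3,4}: no change
Constraint 3 (Y < W) on D(Y)={1,2,3,4} D(W)={3,5}: no change
So after all 3 constraints: D(W) = {3,5}

Answer: {3,5}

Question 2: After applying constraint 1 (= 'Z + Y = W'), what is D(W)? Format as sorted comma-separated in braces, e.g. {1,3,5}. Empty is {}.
Answer: {3,5}

Derivation:
Constraint 1 (Z + Y = W) on D(Z)={1,2,3,4,6} D(Y)={1,2,3,4,5,6} D(W)={1,3,5}: Z {1,2,3,4,6}->{1,2,3,4}; Y {1,2,3,4,5,6}->{1,2,3,4}; W {1,3,5}->{3,5}
So after constraint 1: D(W) = {3,5}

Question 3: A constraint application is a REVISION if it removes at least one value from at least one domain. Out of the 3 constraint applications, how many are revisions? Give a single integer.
Constraint 1 (Z + Y = W) on D(Z)={1,2,3,4,6} D(Y)={1,2,3,4,5,6} D(W)={1,3,5}: Z {1,2,3,4,6}->{1,2,3,4}; Y {1,2,3,4,5,6}->{1,2,3,4}; W {1,3,5}->{3,5} => REVISION
Constraint 2 (Y != Z) on D(Y)={1,2,3,4} D(Z)={1,2,3,4}: no change => not a revision
Constraint 3 (Y < W) on D(Y)={1,2,3,4} D(W)={3,5}: no change => not a revision
Total revisions = 1

Answer: 1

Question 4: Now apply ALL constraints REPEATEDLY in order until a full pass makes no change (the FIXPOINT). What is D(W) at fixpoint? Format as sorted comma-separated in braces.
Answer: {3,5}

Derivation:
pass 0 (initial): D(W)={1,3,5}
pass 1: W {1,3,5}->{3,5}; Y {1,2,3,4,5,6}->{1,2,3,4}; Z {1,2,3,4,6}->{1,2,3,4}
pass 2: no change
Fixpoint after 2 passes: D(W) = {3,5}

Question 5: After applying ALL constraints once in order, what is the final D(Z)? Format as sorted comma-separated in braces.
Constraint 1 (Z + Y = W) on D(Z)={1,2,3,4,6} D(Y)={1,2,3,4,5,6} D(W)={1,3,5}: Z {1,2,3,4,6}->{1,2,3,4}; Y {1,2,3,4,5,6}->{1,2,3,4}; W {1,3,5}->{3,5}
Constraint 2 (Y != Z) on D(Y)={1,2,3,4} D(Z)={1,2,3,4}: no change
Constraint 3 (Y < W) on D(Y)={1,2,3,4} D(W)={3,5}: no change
So after all 3 constraints: D(Z) = {1,2,3,4}

Answer: {1,2,3,4}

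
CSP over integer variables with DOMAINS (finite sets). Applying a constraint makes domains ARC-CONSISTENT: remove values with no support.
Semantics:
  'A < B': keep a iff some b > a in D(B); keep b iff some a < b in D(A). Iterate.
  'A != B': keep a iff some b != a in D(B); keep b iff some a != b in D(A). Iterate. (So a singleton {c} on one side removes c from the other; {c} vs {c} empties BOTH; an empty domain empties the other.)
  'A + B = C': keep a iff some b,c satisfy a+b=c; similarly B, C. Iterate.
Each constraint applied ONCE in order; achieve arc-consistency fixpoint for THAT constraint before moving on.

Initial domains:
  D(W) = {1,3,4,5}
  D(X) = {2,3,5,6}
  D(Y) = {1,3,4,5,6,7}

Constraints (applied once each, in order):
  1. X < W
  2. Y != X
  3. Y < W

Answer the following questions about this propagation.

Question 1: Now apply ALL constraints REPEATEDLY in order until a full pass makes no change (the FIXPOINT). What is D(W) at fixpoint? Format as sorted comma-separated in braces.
Answer: {3,4,5}

Derivation:
pass 0 (initial): D(W)={1,3,4,5}
pass 1: W {1,3,4,5}->{3,4,5}; X {2,3,5,6}->{2,3}; Y {1,3,4,5,6,7}->{1,3,4}
pass 2: no change
Fixpoint after 2 passes: D(W) = {3,4,5}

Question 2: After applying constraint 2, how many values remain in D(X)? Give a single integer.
Answer: 2

Derivation:
Constraint 1 (X < W) on D(X)={2,3,5,6} D(W)={1,3,4,5}: X {2,3,5,6}->{2,3}; W {1,3,4,5}->{3,4,5}
Constraint 2 (Y != X) on D(Y)={1,3,4,5,6,7} D(X)={2,3}: no change
So after constraint 2: D(X)={2,3}, size = 2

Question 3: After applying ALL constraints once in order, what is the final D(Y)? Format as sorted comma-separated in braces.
Answer: {1,3,4}

Derivation:
Constraint 1 (X < W) on D(X)={2,3,5,6} D(W)={1,3,4,5}: X {2,3,5,6}->{2,3}; W {1,3,4,5}->{3,4,5}
Constraint 2 (Y != X) on D(Y)={1,3,4,5,6,7} D(X)={2,3}: no change
Constraint 3 (Y < W) on D(Y)={1,3,4,5,6,7} D(W)={3,4,5}: Y {1,3,4,5,6,7}->{1,3,4}
So after all 3 constraints: D(Y) = {1,3,4}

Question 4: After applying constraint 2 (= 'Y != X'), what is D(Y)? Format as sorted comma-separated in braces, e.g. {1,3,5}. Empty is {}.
Constraint 1 (X < W) on D(X)={2,3,5,6} D(W)={1,3,4,5}: X {2,3,5,6}->{2,3}; W {1,3,4,5}->{3,4,5}
Constraint 2 (Y != X) on D(Y)={1,3,4,5,6,7} D(X)={2,3}: no change
So after constraint 2: D(Y) = {1,3,4,5,6,7}

Answer: {1,3,4,5,6,7}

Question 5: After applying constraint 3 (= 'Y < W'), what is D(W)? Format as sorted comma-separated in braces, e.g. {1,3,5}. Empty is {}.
Answer: {3,4,5}

Derivation:
Constraint 1 (X < W) on D(X)={2,3,5,6} D(W)={1,3,4,5}: X {2,3,5,6}->{2,3}; W {1,3,4,5}->{3,4,5}
Constraint 2 (Y != X) on D(Y)={1,3,4,5,6,7} D(X)={2,3}: no change
Constraint 3 (Y < W) on D(Y)={1,3,4,5,6,7} D(W)={3,4,5}: Y {1,3,4,5,6,7}->{1,3,4}
So after constraint 3: D(W) = {3,4,5}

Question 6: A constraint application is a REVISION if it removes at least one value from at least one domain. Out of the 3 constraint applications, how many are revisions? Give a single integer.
Constraint 1 (X < W) on D(X)={2,3,5,6} D(W)={1,3,4,5}: X {2,3,5,6}->{2,3}; W {1,3,4,5}->{3,4,5} => REVISION
Constraint 2 (Y != X) on D(Y)={1,3,4,5,6,7} D(X)={2,3}: no change => not a revision
Constraint 3 (Y < W) on D(Y)={1,3,4,5,6,7} D(W)={3,4,5}: Y {1,3,4,5,6,7}->{1,3,4} => REVISION
Total revisions = 2

Answer: 2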